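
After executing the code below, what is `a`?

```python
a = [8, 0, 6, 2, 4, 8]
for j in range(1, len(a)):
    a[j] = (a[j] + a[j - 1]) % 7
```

j=1: a[1] = (0+8)%7 = 1 → [8, 1, 6, 2, 4, 8]
j=2: a[2] = (6+1)%7 = 0 → [8, 1, 0, 2, 4, 8]
j=3: a[3] = (2+0)%7 = 2 → [8, 1, 0, 2, 4, 8]
j=4: a[4] = (4+2)%7 = 6 → [8, 1, 0, 2, 6, 8]
j=5: a[5] = (8+6)%7 = 0 → [8, 1, 0, 2, 6, 0]

[8, 1, 0, 2, 6, 0]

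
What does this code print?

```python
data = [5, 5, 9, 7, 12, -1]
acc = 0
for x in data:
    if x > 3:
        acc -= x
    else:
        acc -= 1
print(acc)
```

x=5: >3, acc = 0-5 = -5
x=5: >3, acc = (-5)-5 = -10
x=9: >3, acc = (-10)-9 = -19
x=7: >3, acc = (-19)-7 = -26
x=12: >3, acc = (-26)-12 = -38
x=-1: not >3, acc = (-38)-1 = -39

-39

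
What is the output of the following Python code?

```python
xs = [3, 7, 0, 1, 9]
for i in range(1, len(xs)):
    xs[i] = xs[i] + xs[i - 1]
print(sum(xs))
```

i=1: xs[1] = 7+3 = 10 → [3, 10, 0, 1, 9]
i=2: xs[2] = 0+10 = 10 → [3, 10, 10, 1, 9]
i=3: xs[3] = 1+10 = 11 → [3, 10, 10, 11, 9]
i=4: xs[4] = 9+11 = 20 → [3, 10, 10, 11, 20]
sum = 54

54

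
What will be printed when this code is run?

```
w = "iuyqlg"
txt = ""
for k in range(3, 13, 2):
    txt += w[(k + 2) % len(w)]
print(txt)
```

k=3: add w[5]='g' → 'g'
k=5: add w[1]='u' → 'gu'
k=7: add w[3]='q' → 'guq'
k=9: add w[5]='g' → 'guqg'
k=11: add w[1]='u' → 'guqgu'

guqgu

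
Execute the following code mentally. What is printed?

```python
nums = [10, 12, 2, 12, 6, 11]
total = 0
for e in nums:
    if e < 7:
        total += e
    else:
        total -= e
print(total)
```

e=10: not <7, total = 0-10 = -10
e=12: not <7, total = (-10)-12 = -22
e=2: <7, total = (-22)+2 = -20
e=12: not <7, total = (-20)-12 = -32
e=6: <7, total = (-32)+6 = -26
e=11: not <7, total = (-26)-11 = -37

-37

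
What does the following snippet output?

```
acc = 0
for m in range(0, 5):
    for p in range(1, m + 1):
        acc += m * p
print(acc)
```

65

m=1,p=1: acc = 0+1 = 1
m=2,p=1: acc = 1+2 = 3
m=2,p=2: acc = 3+4 = 7
m=3,p=1: acc = 7+3 = 10
m=3,p=2: acc = 10+6 = 16
m=3,p=3: acc = 16+9 = 25
m=4,p=1: acc = 25+4 = 29
m=4,p=2: acc = 29+8 = 37
m=4,p=3: acc = 37+12 = 49
m=4,p=4: acc = 49+16 = 65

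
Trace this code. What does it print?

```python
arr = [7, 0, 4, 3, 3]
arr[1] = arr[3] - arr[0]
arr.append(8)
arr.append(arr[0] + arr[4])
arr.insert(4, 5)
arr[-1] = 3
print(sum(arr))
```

arr[1] = arr[3]-arr[0] = 3-7 = -4 → [7, -4, 4, 3, 3]
append 8 → [7, -4, 4, 3, 3, 8]
append arr[0]+arr[4] = 7+3 = 10 → [7, -4, 4, 3, 3, 8, 10]
insert 5 at 4 → [7, -4, 4, 3, 5, 3, 8, 10]
arr[-1] = 3 → [7, -4, 4, 3, 5, 3, 8, 3]
sum = 29

29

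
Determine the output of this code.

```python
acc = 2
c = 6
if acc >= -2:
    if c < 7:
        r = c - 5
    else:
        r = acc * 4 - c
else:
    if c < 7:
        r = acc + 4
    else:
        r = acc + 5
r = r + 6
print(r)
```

acc=2, c=6
acc >= -2 is True; c < 7 is True
→ r = c - 5 = 1
r = 1+6 = 7

7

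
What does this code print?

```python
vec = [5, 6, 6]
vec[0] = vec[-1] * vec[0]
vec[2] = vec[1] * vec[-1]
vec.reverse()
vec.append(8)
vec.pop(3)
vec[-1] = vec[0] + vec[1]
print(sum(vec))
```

vec[0] = vec[-1]*vec[0] = 6*5 = 30 → [30, 6, 6]
vec[2] = vec[1]*vec[-1] = 6*6 = 36 → [30, 6, 36]
reverse → [36, 6, 30]
append 8 → [36, 6, 30, 8]
pop(3) removes 8 → [36, 6, 30]
vec[-1] = vec[0]+vec[1] = 36+6 = 42 → [36, 6, 42]
sum = 84

84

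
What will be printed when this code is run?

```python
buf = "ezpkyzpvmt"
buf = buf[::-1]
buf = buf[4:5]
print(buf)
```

z

reverse → 'tmvpzykpze'
slice [4:5] → 'z'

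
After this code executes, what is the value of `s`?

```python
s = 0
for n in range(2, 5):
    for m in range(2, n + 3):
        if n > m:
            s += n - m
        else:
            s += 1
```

13

n=2,m=2: not 2>2, s = 0+1 = 1
n=2,m=3: not 2>3, s = 1+1 = 2
n=2,m=4: not 2>4, s = 2+1 = 3
n=3,m=2: 3>2, s = 3+1 = 4
n=3,m=3: not 3>3, s = 4+1 = 5
n=3,m=4: not 3>4, s = 5+1 = 6
n=3,m=5: not 3>5, s = 6+1 = 7
n=4,m=2: 4>2, s = 7+2 = 9
n=4,m=3: 4>3, s = 9+1 = 10
n=4,m=4: not 4>4, s = 10+1 = 11
n=4,m=5: not 4>5, s = 11+1 = 12
n=4,m=6: not 4>6, s = 12+1 = 13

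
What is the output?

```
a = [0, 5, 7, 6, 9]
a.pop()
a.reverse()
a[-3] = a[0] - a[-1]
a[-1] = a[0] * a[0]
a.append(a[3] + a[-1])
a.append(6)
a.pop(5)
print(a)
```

[6, 6, 5, 36, 72]

pop() removes 9 → [0, 5, 7, 6]
reverse → [6, 7, 5, 0]
a[-3] = a[0]-a[-1] = 6-0 = 6 → [6, 6, 5, 0]
a[-1] = a[0]*a[0] = 6*6 = 36 → [6, 6, 5, 36]
append a[3]+a[-1] = 36+36 = 72 → [6, 6, 5, 36, 72]
append 6 → [6, 6, 5, 36, 72, 6]
pop(5) removes 6 → [6, 6, 5, 36, 72]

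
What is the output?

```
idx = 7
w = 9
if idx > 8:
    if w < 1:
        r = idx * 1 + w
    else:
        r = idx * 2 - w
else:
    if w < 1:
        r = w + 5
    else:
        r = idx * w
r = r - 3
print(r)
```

60

idx=7, w=9
idx > 8 is False; w < 1 is False
→ r = idx * w = 63
r = 63-3 = 60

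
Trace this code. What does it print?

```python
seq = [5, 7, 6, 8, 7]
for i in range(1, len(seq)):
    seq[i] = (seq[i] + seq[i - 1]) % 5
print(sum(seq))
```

i=1: seq[1] = (7+5)%5 = 2 → [5, 2, 6, 8, 7]
i=2: seq[2] = (6+2)%5 = 3 → [5, 2, 3, 8, 7]
i=3: seq[3] = (8+3)%5 = 1 → [5, 2, 3, 1, 7]
i=4: seq[4] = (7+1)%5 = 3 → [5, 2, 3, 1, 3]
sum = 14

14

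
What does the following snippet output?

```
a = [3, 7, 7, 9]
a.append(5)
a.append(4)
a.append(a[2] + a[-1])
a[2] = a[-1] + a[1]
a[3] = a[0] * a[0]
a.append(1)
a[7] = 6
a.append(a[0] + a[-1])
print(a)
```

[3, 7, 18, 9, 5, 4, 11, 6, 9]

append 5 → [3, 7, 7, 9, 5]
append 4 → [3, 7, 7, 9, 5, 4]
append a[2]+a[-1] = 7+4 = 11 → [3, 7, 7, 9, 5, 4, 11]
a[2] = a[-1]+a[1] = 11+7 = 18 → [3, 7, 18, 9, 5, 4, 11]
a[3] = a[0]*a[0] = 3*3 = 9 → [3, 7, 18, 9, 5, 4, 11]
append 1 → [3, 7, 18, 9, 5, 4, 11, 1]
a[7] = 6 → [3, 7, 18, 9, 5, 4, 11, 6]
append a[0]+a[-1] = 3+6 = 9 → [3, 7, 18, 9, 5, 4, 11, 6, 9]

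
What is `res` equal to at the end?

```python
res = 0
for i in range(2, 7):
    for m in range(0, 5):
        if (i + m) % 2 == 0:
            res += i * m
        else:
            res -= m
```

80

i=2,m=0: even sum, res = 0+0 = 0
i=2,m=1: odd sum, res = 0-1 = -1
i=2,m=2: even sum, res = (-1)+4 = 3
i=2,m=3: odd sum, res = 3-3 = 0
i=2,m=4: even sum, res = 0+8 = 8
i=3,m=0: odd sum, res = 8-0 = 8
i=3,m=1: even sum, res = 8+3 = 11
i=3,m=2: odd sum, res = 11-2 = 9
i=3,m=3: even sum, res = 9+9 = 18
i=3,m=4: odd sum, res = 18-4 = 14
i=4,m=0: even sum, res = 14+0 = 14
i=4,m=1: odd sum, res = 14-1 = 13
i=4,m=2: even sum, res = 13+8 = 21
i=4,m=3: odd sum, res = 21-3 = 18
i=4,m=4: even sum, res = 18+16 = 34
i=5,m=0: odd sum, res = 34-0 = 34
i=5,m=1: even sum, res = 34+5 = 39
i=5,m=2: odd sum, res = 39-2 = 37
i=5,m=3: even sum, res = 37+15 = 52
i=5,m=4: odd sum, res = 52-4 = 48
i=6,m=0: even sum, res = 48+0 = 48
i=6,m=1: odd sum, res = 48-1 = 47
i=6,m=2: even sum, res = 47+12 = 59
i=6,m=3: odd sum, res = 59-3 = 56
i=6,m=4: even sum, res = 56+24 = 80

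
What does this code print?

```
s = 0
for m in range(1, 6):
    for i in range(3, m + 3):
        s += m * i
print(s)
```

m=1,i=3: s = 0+3 = 3
m=2,i=3: s = 3+6 = 9
m=2,i=4: s = 9+8 = 17
m=3,i=3: s = 17+9 = 26
m=3,i=4: s = 26+12 = 38
m=3,i=5: s = 38+15 = 53
m=4,i=3: s = 53+12 = 65
m=4,i=4: s = 65+16 = 81
m=4,i=5: s = 81+20 = 101
m=4,i=6: s = 101+24 = 125
m=5,i=3: s = 125+15 = 140
m=5,i=4: s = 140+20 = 160
m=5,i=5: s = 160+25 = 185
m=5,i=6: s = 185+30 = 215
m=5,i=7: s = 215+35 = 250

250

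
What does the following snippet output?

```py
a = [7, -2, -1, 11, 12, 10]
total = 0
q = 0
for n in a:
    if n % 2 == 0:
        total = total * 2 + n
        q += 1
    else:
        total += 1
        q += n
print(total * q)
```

840

n=7: not even, total = 0+1 = 1; q=7
n=-2: even, total = 1*2+(-2) = 0; q=8
n=-1: not even, total = 0+1 = 1; q=7
n=11: not even, total = 1+1 = 2; q=18
n=12: even, total = 2*2+12 = 16; q=19
n=10: even, total = 16*2+10 = 42; q=20
total*q = 42*20 = 840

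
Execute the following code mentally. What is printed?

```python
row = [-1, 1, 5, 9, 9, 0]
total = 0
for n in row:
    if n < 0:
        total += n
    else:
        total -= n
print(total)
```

n=-1: <0, total = 0+(-1) = -1
n=1: not <0, total = (-1)-1 = -2
n=5: not <0, total = (-2)-5 = -7
n=9: not <0, total = (-7)-9 = -16
n=9: not <0, total = (-16)-9 = -25
n=0: not <0, total = (-25)-0 = -25

-25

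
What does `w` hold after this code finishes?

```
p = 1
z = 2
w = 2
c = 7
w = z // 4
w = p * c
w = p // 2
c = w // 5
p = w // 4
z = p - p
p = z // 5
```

w = 2//4 = 0
w = 1*7 = 7
w = 1//2 = 0
c = 0//5 = 0
p = 0//4 = 0
z = 0-0 = 0
p = 0//5 = 0

0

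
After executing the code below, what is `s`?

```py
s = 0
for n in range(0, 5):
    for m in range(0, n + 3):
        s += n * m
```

155

n=0,m=0: s = 0+0 = 0
n=0,m=1: s = 0+0 = 0
n=0,m=2: s = 0+0 = 0
n=1,m=0: s = 0+0 = 0
n=1,m=1: s = 0+1 = 1
n=1,m=2: s = 1+2 = 3
n=1,m=3: s = 3+3 = 6
n=2,m=0: s = 6+0 = 6
n=2,m=1: s = 6+2 = 8
n=2,m=2: s = 8+4 = 12
n=2,m=3: s = 12+6 = 18
n=2,m=4: s = 18+8 = 26
n=3,m=0: s = 26+0 = 26
n=3,m=1: s = 26+3 = 29
n=3,m=2: s = 29+6 = 35
n=3,m=3: s = 35+9 = 44
n=3,m=4: s = 44+12 = 56
n=3,m=5: s = 56+15 = 71
n=4,m=0: s = 71+0 = 71
n=4,m=1: s = 71+4 = 75
n=4,m=2: s = 75+8 = 83
n=4,m=3: s = 83+12 = 95
n=4,m=4: s = 95+16 = 111
n=4,m=5: s = 111+20 = 131
n=4,m=6: s = 131+24 = 155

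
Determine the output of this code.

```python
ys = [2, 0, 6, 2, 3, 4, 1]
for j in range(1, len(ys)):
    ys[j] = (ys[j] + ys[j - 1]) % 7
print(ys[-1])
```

j=1: ys[1] = (0+2)%7 = 2 → [2, 2, 6, 2, 3, 4, 1]
j=2: ys[2] = (6+2)%7 = 1 → [2, 2, 1, 2, 3, 4, 1]
j=3: ys[3] = (2+1)%7 = 3 → [2, 2, 1, 3, 3, 4, 1]
j=4: ys[4] = (3+3)%7 = 6 → [2, 2, 1, 3, 6, 4, 1]
j=5: ys[5] = (4+6)%7 = 3 → [2, 2, 1, 3, 6, 3, 1]
j=6: ys[6] = (1+3)%7 = 4 → [2, 2, 1, 3, 6, 3, 4]

4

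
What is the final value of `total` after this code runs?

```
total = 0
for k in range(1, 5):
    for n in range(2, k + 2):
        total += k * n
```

95

k=1,n=2: total = 0+2 = 2
k=2,n=2: total = 2+4 = 6
k=2,n=3: total = 6+6 = 12
k=3,n=2: total = 12+6 = 18
k=3,n=3: total = 18+9 = 27
k=3,n=4: total = 27+12 = 39
k=4,n=2: total = 39+8 = 47
k=4,n=3: total = 47+12 = 59
k=4,n=4: total = 59+16 = 75
k=4,n=5: total = 75+20 = 95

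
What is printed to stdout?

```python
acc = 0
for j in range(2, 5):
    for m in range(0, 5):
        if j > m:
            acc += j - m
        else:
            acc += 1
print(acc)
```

j=2,m=0: 2>0, acc = 0+2 = 2
j=2,m=1: 2>1, acc = 2+1 = 3
j=2,m=2: not 2>2, acc = 3+1 = 4
j=2,m=3: not 2>3, acc = 4+1 = 5
j=2,m=4: not 2>4, acc = 5+1 = 6
j=3,m=0: 3>0, acc = 6+3 = 9
j=3,m=1: 3>1, acc = 9+2 = 11
j=3,m=2: 3>2, acc = 11+1 = 12
j=3,m=3: not 3>3, acc = 12+1 = 13
j=3,m=4: not 3>4, acc = 13+1 = 14
j=4,m=0: 4>0, acc = 14+4 = 18
j=4,m=1: 4>1, acc = 18+3 = 21
j=4,m=2: 4>2, acc = 21+2 = 23
j=4,m=3: 4>3, acc = 23+1 = 24
j=4,m=4: not 4>4, acc = 24+1 = 25

25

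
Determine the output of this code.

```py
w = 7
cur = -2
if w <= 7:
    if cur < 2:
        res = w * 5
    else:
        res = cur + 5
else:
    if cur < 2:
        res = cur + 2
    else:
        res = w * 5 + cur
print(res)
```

w=7, cur=-2
w <= 7 is True; cur < 2 is True
→ res = w * 5 = 35

35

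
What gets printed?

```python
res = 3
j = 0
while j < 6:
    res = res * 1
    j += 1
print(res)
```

j=0: res = 3*1 = 3
j=1: res = 3*1 = 3
j=2: res = 3*1 = 3
j=3: res = 3*1 = 3
j=4: res = 3*1 = 3
j=5: res = 3*1 = 3

3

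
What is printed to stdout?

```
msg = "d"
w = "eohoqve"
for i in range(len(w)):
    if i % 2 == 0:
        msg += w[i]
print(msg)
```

dehqe

i=0: add 'e' → 'de'
i=1: skip
i=2: add 'h' → 'deh'
i=3: skip
i=4: add 'q' → 'dehq'
i=5: skip
i=6: add 'e' → 'dehqe'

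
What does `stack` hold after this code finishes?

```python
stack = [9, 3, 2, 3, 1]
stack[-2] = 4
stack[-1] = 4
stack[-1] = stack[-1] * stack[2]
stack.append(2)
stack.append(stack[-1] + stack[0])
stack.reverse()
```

[11, 2, 8, 4, 2, 3, 9]

stack[-2] = 4 → [9, 3, 2, 4, 1]
stack[-1] = 4 → [9, 3, 2, 4, 4]
stack[-1] = stack[-1]*stack[2] = 4*2 = 8 → [9, 3, 2, 4, 8]
append 2 → [9, 3, 2, 4, 8, 2]
append stack[-1]+stack[0] = 2+9 = 11 → [9, 3, 2, 4, 8, 2, 11]
reverse → [11, 2, 8, 4, 2, 3, 9]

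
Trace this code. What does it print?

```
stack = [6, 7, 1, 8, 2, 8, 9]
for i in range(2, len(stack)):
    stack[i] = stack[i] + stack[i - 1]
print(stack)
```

i=2: stack[2] = 1+7 = 8 → [6, 7, 8, 8, 2, 8, 9]
i=3: stack[3] = 8+8 = 16 → [6, 7, 8, 16, 2, 8, 9]
i=4: stack[4] = 2+16 = 18 → [6, 7, 8, 16, 18, 8, 9]
i=5: stack[5] = 8+18 = 26 → [6, 7, 8, 16, 18, 26, 9]
i=6: stack[6] = 9+26 = 35 → [6, 7, 8, 16, 18, 26, 35]

[6, 7, 8, 16, 18, 26, 35]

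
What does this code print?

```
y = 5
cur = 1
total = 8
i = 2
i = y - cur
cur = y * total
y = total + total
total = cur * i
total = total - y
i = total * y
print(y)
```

16

i = 5-1 = 4
cur = 5*8 = 40
y = 8+8 = 16
total = 40*4 = 160
total = 160-16 = 144
i = 144*16 = 2304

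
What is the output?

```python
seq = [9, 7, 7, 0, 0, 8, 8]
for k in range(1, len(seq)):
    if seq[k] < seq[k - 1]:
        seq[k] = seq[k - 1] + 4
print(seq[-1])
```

33

k=1: 7<9, seq[1] = 9+4 = 13 → [9, 13, 7, 0, 0, 8, 8]
k=2: 7<13, seq[2] = 13+4 = 17 → [9, 13, 17, 0, 0, 8, 8]
k=3: 0<17, seq[3] = 17+4 = 21 → [9, 13, 17, 21, 0, 8, 8]
k=4: 0<21, seq[4] = 21+4 = 25 → [9, 13, 17, 21, 25, 8, 8]
k=5: 8<25, seq[5] = 25+4 = 29 → [9, 13, 17, 21, 25, 29, 8]
k=6: 8<29, seq[6] = 29+4 = 33 → [9, 13, 17, 21, 25, 29, 33]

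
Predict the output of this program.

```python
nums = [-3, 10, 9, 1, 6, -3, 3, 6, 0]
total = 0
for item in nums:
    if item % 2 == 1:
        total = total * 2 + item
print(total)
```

25

item=-3: odd, total = 0*2+(-3) = -3
item=10: not odd
item=9: odd, total = (-3)*2+9 = 3
item=1: odd, total = 3*2+1 = 7
item=6: not odd
item=-3: odd, total = 7*2+(-3) = 11
item=3: odd, total = 11*2+3 = 25
item=6: not odd
item=0: not odd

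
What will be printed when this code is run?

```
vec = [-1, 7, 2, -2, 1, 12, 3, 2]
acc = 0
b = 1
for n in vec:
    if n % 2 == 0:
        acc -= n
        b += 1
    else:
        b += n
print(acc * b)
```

-210

n=-1: not even; b=0
n=7: not even; b=7
n=2: even, acc = 0-2 = -2; b=8
n=-2: even, acc = (-2)-(-2) = 0; b=9
n=1: not even; b=10
n=12: even, acc = 0-12 = -12; b=11
n=3: not even; b=14
n=2: even, acc = (-12)-2 = -14; b=15
acc*b = (-14)*15 = -210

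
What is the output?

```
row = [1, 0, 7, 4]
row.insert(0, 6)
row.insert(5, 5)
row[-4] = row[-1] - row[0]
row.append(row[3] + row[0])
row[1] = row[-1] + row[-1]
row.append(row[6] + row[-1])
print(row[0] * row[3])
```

42

insert 6 at 0 → [6, 1, 0, 7, 4]
insert 5 at 5 → [6, 1, 0, 7, 4, 5]
row[-4] = row[-1]-row[0] = 5-6 = -1 → [6, 1, -1, 7, 4, 5]
append row[3]+row[0] = 7+6 = 13 → [6, 1, -1, 7, 4, 5, 13]
row[1] = row[-1]+row[-1] = 13+13 = 26 → [6, 26, -1, 7, 4, 5, 13]
append row[6]+row[-1] = 13+13 = 26 → [6, 26, -1, 7, 4, 5, 13, 26]
row[0]*row[3] = 6*7 = 42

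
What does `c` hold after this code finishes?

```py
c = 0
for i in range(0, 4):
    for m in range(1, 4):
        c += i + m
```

42

i=0,m=1: c = 0+1 = 1
i=0,m=2: c = 1+2 = 3
i=0,m=3: c = 3+3 = 6
i=1,m=1: c = 6+2 = 8
i=1,m=2: c = 8+3 = 11
i=1,m=3: c = 11+4 = 15
i=2,m=1: c = 15+3 = 18
i=2,m=2: c = 18+4 = 22
i=2,m=3: c = 22+5 = 27
i=3,m=1: c = 27+4 = 31
i=3,m=2: c = 31+5 = 36
i=3,m=3: c = 36+6 = 42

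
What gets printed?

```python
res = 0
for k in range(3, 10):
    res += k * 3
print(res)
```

126

k=3: res = 0+3*3 = 9
k=4: res = 9+4*3 = 21
k=5: res = 21+5*3 = 36
k=6: res = 36+6*3 = 54
k=7: res = 54+7*3 = 75
k=8: res = 75+8*3 = 99
k=9: res = 99+9*3 = 126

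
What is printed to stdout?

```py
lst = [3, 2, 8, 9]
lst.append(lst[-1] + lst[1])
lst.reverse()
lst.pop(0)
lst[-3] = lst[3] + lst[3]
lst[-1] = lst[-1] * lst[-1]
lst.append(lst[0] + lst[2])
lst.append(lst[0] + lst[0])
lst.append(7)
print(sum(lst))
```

62

append lst[-1]+lst[1] = 9+2 = 11 → [3, 2, 8, 9, 11]
reverse → [11, 9, 8, 2, 3]
pop(0) removes 11 → [9, 8, 2, 3]
lst[-3] = lst[3]+lst[3] = 3+3 = 6 → [9, 6, 2, 3]
lst[-1] = lst[-1]*lst[-1] = 3*3 = 9 → [9, 6, 2, 9]
append lst[0]+lst[2] = 9+2 = 11 → [9, 6, 2, 9, 11]
append lst[0]+lst[0] = 9+9 = 18 → [9, 6, 2, 9, 11, 18]
append 7 → [9, 6, 2, 9, 11, 18, 7]
sum = 62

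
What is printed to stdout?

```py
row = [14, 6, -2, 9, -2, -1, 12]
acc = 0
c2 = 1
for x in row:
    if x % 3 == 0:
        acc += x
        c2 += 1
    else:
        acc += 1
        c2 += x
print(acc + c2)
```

44

x=14: not %3==0, acc = 0+1 = 1; c2=15
x=6: %3==0, acc = 1+6 = 7; c2=16
x=-2: not %3==0, acc = 7+1 = 8; c2=14
x=9: %3==0, acc = 8+9 = 17; c2=15
x=-2: not %3==0, acc = 17+1 = 18; c2=13
x=-1: not %3==0, acc = 18+1 = 19; c2=12
x=12: %3==0, acc = 19+12 = 31; c2=13
acc+c2 = 31+13 = 44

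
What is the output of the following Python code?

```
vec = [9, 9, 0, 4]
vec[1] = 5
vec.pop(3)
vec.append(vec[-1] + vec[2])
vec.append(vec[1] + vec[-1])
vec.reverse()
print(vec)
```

[5, 0, 0, 5, 9]

vec[1] = 5 → [9, 5, 0, 4]
pop(3) removes 4 → [9, 5, 0]
append vec[-1]+vec[2] = 0+0 = 0 → [9, 5, 0, 0]
append vec[1]+vec[-1] = 5+0 = 5 → [9, 5, 0, 0, 5]
reverse → [5, 0, 0, 5, 9]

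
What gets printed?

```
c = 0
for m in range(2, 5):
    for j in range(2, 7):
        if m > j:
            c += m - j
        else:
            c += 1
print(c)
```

m=2,j=2: not 2>2, c = 0+1 = 1
m=2,j=3: not 2>3, c = 1+1 = 2
m=2,j=4: not 2>4, c = 2+1 = 3
m=2,j=5: not 2>5, c = 3+1 = 4
m=2,j=6: not 2>6, c = 4+1 = 5
m=3,j=2: 3>2, c = 5+1 = 6
m=3,j=3: not 3>3, c = 6+1 = 7
m=3,j=4: not 3>4, c = 7+1 = 8
m=3,j=5: not 3>5, c = 8+1 = 9
m=3,j=6: not 3>6, c = 9+1 = 10
m=4,j=2: 4>2, c = 10+2 = 12
m=4,j=3: 4>3, c = 12+1 = 13
m=4,j=4: not 4>4, c = 13+1 = 14
m=4,j=5: not 4>5, c = 14+1 = 15
m=4,j=6: not 4>6, c = 15+1 = 16

16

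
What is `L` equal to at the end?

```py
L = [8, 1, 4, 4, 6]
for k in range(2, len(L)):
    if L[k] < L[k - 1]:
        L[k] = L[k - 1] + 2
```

[8, 1, 4, 4, 6]

k=2: 4>=1, unchanged → [8, 1, 4, 4, 6]
k=3: 4>=4, unchanged → [8, 1, 4, 4, 6]
k=4: 6>=4, unchanged → [8, 1, 4, 4, 6]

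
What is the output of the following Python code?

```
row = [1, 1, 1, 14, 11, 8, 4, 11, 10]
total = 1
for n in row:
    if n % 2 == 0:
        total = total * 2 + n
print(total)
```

n=1: not even
n=1: not even
n=1: not even
n=14: even, total = 1*2+14 = 16
n=11: not even
n=8: even, total = 16*2+8 = 40
n=4: even, total = 40*2+4 = 84
n=11: not even
n=10: even, total = 84*2+10 = 178

178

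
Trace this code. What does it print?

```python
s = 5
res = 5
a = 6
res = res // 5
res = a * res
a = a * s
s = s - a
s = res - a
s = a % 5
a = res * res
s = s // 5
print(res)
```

res = 5//5 = 1
res = 6*1 = 6
a = 6*5 = 30
s = 5-30 = -25
s = 6-30 = -24
s = 30%5 = 0
a = 6*6 = 36
s = 0//5 = 0

6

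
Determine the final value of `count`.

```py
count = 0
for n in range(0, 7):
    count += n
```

n=0: count = 0+0 = 0
n=1: count = 0+1 = 1
n=2: count = 1+2 = 3
n=3: count = 3+3 = 6
n=4: count = 6+4 = 10
n=5: count = 10+5 = 15
n=6: count = 15+6 = 21

21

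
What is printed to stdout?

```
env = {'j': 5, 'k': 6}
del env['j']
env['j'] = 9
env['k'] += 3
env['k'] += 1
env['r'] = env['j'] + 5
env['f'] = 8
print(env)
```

del 'j' → {'k': 6}
env['j'] = 9 → {'k': 6, 'j': 9}
env['k'] = 6+3 = 9 → {'k': 9, 'j': 9}
env['k'] = 9+1 = 10 → {'k': 10, 'j': 9}
env['r'] = env['j']+5 = 14 → {'k': 10, 'j': 9, 'r': 14}
env['f'] = 8 → {'k': 10, 'j': 9, 'r': 14, 'f': 8}

{'k': 10, 'j': 9, 'r': 14, 'f': 8}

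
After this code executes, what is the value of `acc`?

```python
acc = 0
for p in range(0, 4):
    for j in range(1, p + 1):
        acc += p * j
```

p=1,j=1: acc = 0+1 = 1
p=2,j=1: acc = 1+2 = 3
p=2,j=2: acc = 3+4 = 7
p=3,j=1: acc = 7+3 = 10
p=3,j=2: acc = 10+6 = 16
p=3,j=3: acc = 16+9 = 25

25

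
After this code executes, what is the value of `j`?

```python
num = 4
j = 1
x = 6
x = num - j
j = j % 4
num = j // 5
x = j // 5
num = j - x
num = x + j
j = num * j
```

1

x = 4-1 = 3
j = 1%4 = 1
num = 1//5 = 0
x = 1//5 = 0
num = 1-0 = 1
num = 0+1 = 1
j = 1*1 = 1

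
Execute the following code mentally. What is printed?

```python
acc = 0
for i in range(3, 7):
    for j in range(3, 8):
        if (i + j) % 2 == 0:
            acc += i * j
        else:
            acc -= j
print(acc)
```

i=3,j=3: even sum, acc = 0+9 = 9
i=3,j=4: odd sum, acc = 9-4 = 5
i=3,j=5: even sum, acc = 5+15 = 20
i=3,j=6: odd sum, acc = 20-6 = 14
i=3,j=7: even sum, acc = 14+21 = 35
i=4,j=3: odd sum, acc = 35-3 = 32
i=4,j=4: even sum, acc = 32+16 = 48
i=4,j=5: odd sum, acc = 48-5 = 43
i=4,j=6: even sum, acc = 43+24 = 67
i=4,j=7: odd sum, acc = 67-7 = 60
i=5,j=3: even sum, acc = 60+15 = 75
i=5,j=4: odd sum, acc = 75-4 = 71
i=5,j=5: even sum, acc = 71+25 = 96
i=5,j=6: odd sum, acc = 96-6 = 90
i=5,j=7: even sum, acc = 90+35 = 125
i=6,j=3: odd sum, acc = 125-3 = 122
i=6,j=4: even sum, acc = 122+24 = 146
i=6,j=5: odd sum, acc = 146-5 = 141
i=6,j=6: even sum, acc = 141+36 = 177
i=6,j=7: odd sum, acc = 177-7 = 170

170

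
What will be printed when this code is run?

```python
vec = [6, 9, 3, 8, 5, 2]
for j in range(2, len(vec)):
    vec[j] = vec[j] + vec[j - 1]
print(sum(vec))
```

99

j=2: vec[2] = 3+9 = 12 → [6, 9, 12, 8, 5, 2]
j=3: vec[3] = 8+12 = 20 → [6, 9, 12, 20, 5, 2]
j=4: vec[4] = 5+20 = 25 → [6, 9, 12, 20, 25, 2]
j=5: vec[5] = 2+25 = 27 → [6, 9, 12, 20, 25, 27]
sum = 99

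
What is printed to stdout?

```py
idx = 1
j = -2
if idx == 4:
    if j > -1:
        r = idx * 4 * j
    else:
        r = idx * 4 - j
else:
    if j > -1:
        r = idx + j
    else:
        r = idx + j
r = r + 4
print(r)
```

3

idx=1, j=-2
idx == 4 is False; j > -1 is False
→ r = idx + j = -1
r = (-1)+4 = 3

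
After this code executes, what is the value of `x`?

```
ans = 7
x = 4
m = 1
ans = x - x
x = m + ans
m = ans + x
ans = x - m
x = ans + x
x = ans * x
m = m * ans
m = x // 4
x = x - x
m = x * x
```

0

ans = 4-4 = 0
x = 1+0 = 1
m = 0+1 = 1
ans = 1-1 = 0
x = 0+1 = 1
x = 0*1 = 0
m = 1*0 = 0
m = 0//4 = 0
x = 0-0 = 0
m = 0*0 = 0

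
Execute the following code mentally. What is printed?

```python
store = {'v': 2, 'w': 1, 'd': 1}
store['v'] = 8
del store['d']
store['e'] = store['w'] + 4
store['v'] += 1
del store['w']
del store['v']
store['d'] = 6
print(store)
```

store['v'] = 8 → {'v': 8, 'w': 1, 'd': 1}
del 'd' → {'v': 8, 'w': 1}
store['e'] = store['w']+4 = 5 → {'v': 8, 'w': 1, 'e': 5}
store['v'] = 8+1 = 9 → {'v': 9, 'w': 1, 'e': 5}
del 'w' → {'v': 9, 'e': 5}
del 'v' → {'e': 5}
store['d'] = 6 → {'e': 5, 'd': 6}

{'e': 5, 'd': 6}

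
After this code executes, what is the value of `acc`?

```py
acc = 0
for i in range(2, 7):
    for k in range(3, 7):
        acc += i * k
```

i=2,k=3: acc = 0+6 = 6
i=2,k=4: acc = 6+8 = 14
i=2,k=5: acc = 14+10 = 24
i=2,k=6: acc = 24+12 = 36
i=3,k=3: acc = 36+9 = 45
i=3,k=4: acc = 45+12 = 57
i=3,k=5: acc = 57+15 = 72
i=3,k=6: acc = 72+18 = 90
i=4,k=3: acc = 90+12 = 102
i=4,k=4: acc = 102+16 = 118
i=4,k=5: acc = 118+20 = 138
i=4,k=6: acc = 138+24 = 162
i=5,k=3: acc = 162+15 = 177
i=5,k=4: acc = 177+20 = 197
i=5,k=5: acc = 197+25 = 222
i=5,k=6: acc = 222+30 = 252
i=6,k=3: acc = 252+18 = 270
i=6,k=4: acc = 270+24 = 294
i=6,k=5: acc = 294+30 = 324
i=6,k=6: acc = 324+36 = 360

360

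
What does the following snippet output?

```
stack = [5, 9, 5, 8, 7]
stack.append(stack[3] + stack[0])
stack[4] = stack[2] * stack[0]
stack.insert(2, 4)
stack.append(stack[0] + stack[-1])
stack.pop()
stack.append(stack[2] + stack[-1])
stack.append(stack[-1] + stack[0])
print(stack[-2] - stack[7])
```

0

append stack[3]+stack[0] = 8+5 = 13 → [5, 9, 5, 8, 7, 13]
stack[4] = stack[2]*stack[0] = 5*5 = 25 → [5, 9, 5, 8, 25, 13]
insert 4 at 2 → [5, 9, 4, 5, 8, 25, 13]
append stack[0]+stack[-1] = 5+13 = 18 → [5, 9, 4, 5, 8, 25, 13, 18]
pop() removes 18 → [5, 9, 4, 5, 8, 25, 13]
append stack[2]+stack[-1] = 4+13 = 17 → [5, 9, 4, 5, 8, 25, 13, 17]
append stack[-1]+stack[0] = 17+5 = 22 → [5, 9, 4, 5, 8, 25, 13, 17, 22]
stack[-2]-stack[7] = 17-17 = 0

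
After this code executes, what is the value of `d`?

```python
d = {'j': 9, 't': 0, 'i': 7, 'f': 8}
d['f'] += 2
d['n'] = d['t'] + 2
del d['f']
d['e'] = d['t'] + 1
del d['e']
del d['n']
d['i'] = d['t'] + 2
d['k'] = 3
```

{'j': 9, 't': 0, 'i': 2, 'k': 3}

d['f'] = 8+2 = 10 → {'j': 9, 't': 0, 'i': 7, 'f': 10}
d['n'] = d['t']+2 = 2 → {'j': 9, 't': 0, 'i': 7, 'f': 10, 'n': 2}
del 'f' → {'j': 9, 't': 0, 'i': 7, 'n': 2}
d['e'] = d['t']+1 = 1 → {'j': 9, 't': 0, 'i': 7, 'n': 2, 'e': 1}
del 'e' → {'j': 9, 't': 0, 'i': 7, 'n': 2}
del 'n' → {'j': 9, 't': 0, 'i': 7}
d['i'] = d['t']+2 = 2 → {'j': 9, 't': 0, 'i': 2}
d['k'] = 3 → {'j': 9, 't': 0, 'i': 2, 'k': 3}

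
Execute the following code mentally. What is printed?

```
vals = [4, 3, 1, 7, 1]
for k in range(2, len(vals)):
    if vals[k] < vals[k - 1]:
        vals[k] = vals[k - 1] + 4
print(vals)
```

[4, 3, 7, 7, 11]

k=2: 1<3, vals[2] = 3+4 = 7 → [4, 3, 7, 7, 1]
k=3: 7>=7, unchanged → [4, 3, 7, 7, 1]
k=4: 1<7, vals[4] = 7+4 = 11 → [4, 3, 7, 7, 11]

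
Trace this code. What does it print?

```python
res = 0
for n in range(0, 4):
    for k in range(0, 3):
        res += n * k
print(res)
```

n=0,k=0: res = 0+0 = 0
n=0,k=1: res = 0+0 = 0
n=0,k=2: res = 0+0 = 0
n=1,k=0: res = 0+0 = 0
n=1,k=1: res = 0+1 = 1
n=1,k=2: res = 1+2 = 3
n=2,k=0: res = 3+0 = 3
n=2,k=1: res = 3+2 = 5
n=2,k=2: res = 5+4 = 9
n=3,k=0: res = 9+0 = 9
n=3,k=1: res = 9+3 = 12
n=3,k=2: res = 12+6 = 18

18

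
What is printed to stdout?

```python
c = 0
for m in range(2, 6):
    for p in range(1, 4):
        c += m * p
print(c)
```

m=2,p=1: c = 0+2 = 2
m=2,p=2: c = 2+4 = 6
m=2,p=3: c = 6+6 = 12
m=3,p=1: c = 12+3 = 15
m=3,p=2: c = 15+6 = 21
m=3,p=3: c = 21+9 = 30
m=4,p=1: c = 30+4 = 34
m=4,p=2: c = 34+8 = 42
m=4,p=3: c = 42+12 = 54
m=5,p=1: c = 54+5 = 59
m=5,p=2: c = 59+10 = 69
m=5,p=3: c = 69+15 = 84

84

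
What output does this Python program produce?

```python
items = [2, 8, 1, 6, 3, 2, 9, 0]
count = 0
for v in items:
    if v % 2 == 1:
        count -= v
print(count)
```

-13

v=2: not odd
v=8: not odd
v=1: odd, count = 0-1 = -1
v=6: not odd
v=3: odd, count = (-1)-3 = -4
v=2: not odd
v=9: odd, count = (-4)-9 = -13
v=0: not odd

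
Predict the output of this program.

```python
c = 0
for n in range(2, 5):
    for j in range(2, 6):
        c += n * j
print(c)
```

n=2,j=2: c = 0+4 = 4
n=2,j=3: c = 4+6 = 10
n=2,j=4: c = 10+8 = 18
n=2,j=5: c = 18+10 = 28
n=3,j=2: c = 28+6 = 34
n=3,j=3: c = 34+9 = 43
n=3,j=4: c = 43+12 = 55
n=3,j=5: c = 55+15 = 70
n=4,j=2: c = 70+8 = 78
n=4,j=3: c = 78+12 = 90
n=4,j=4: c = 90+16 = 106
n=4,j=5: c = 106+20 = 126

126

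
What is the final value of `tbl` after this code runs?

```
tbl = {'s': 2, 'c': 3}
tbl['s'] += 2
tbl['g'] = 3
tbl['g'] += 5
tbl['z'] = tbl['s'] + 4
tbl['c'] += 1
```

{'s': 4, 'c': 4, 'g': 8, 'z': 8}

tbl['s'] = 2+2 = 4 → {'s': 4, 'c': 3}
tbl['g'] = 3 → {'s': 4, 'c': 3, 'g': 3}
tbl['g'] = 3+5 = 8 → {'s': 4, 'c': 3, 'g': 8}
tbl['z'] = tbl['s']+4 = 8 → {'s': 4, 'c': 3, 'g': 8, 'z': 8}
tbl['c'] = 3+1 = 4 → {'s': 4, 'c': 4, 'g': 8, 'z': 8}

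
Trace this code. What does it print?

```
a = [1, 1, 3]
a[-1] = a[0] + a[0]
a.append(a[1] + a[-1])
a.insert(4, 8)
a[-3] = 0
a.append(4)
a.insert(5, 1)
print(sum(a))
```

18

a[-1] = a[0]+a[0] = 1+1 = 2 → [1, 1, 2]
append a[1]+a[-1] = 1+2 = 3 → [1, 1, 2, 3]
insert 8 at 4 → [1, 1, 2, 3, 8]
a[-3] = 0 → [1, 1, 0, 3, 8]
append 4 → [1, 1, 0, 3, 8, 4]
insert 1 at 5 → [1, 1, 0, 3, 8, 1, 4]
sum = 18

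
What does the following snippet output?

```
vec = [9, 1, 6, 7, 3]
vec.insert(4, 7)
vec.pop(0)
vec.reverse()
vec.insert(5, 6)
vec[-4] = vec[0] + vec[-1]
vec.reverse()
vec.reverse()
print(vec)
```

insert 7 at 4 → [9, 1, 6, 7, 7, 3]
pop(0) removes 9 → [1, 6, 7, 7, 3]
reverse → [3, 7, 7, 6, 1]
insert 6 at 5 → [3, 7, 7, 6, 1, 6]
vec[-4] = vec[0]+vec[-1] = 3+6 = 9 → [3, 7, 9, 6, 1, 6]
reverse → [6, 1, 6, 9, 7, 3]
reverse → [3, 7, 9, 6, 1, 6]

[3, 7, 9, 6, 1, 6]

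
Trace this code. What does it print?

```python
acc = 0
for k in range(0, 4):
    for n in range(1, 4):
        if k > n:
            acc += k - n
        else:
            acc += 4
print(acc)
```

40

k=0,n=1: not 0>1, acc = 0+4 = 4
k=0,n=2: not 0>2, acc = 4+4 = 8
k=0,n=3: not 0>3, acc = 8+4 = 12
k=1,n=1: not 1>1, acc = 12+4 = 16
k=1,n=2: not 1>2, acc = 16+4 = 20
k=1,n=3: not 1>3, acc = 20+4 = 24
k=2,n=1: 2>1, acc = 24+1 = 25
k=2,n=2: not 2>2, acc = 25+4 = 29
k=2,n=3: not 2>3, acc = 29+4 = 33
k=3,n=1: 3>1, acc = 33+2 = 35
k=3,n=2: 3>2, acc = 35+1 = 36
k=3,n=3: not 3>3, acc = 36+4 = 40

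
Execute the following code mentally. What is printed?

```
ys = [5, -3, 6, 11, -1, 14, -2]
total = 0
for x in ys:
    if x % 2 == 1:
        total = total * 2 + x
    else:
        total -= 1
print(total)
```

43

x=5: odd, total = 0*2+5 = 5
x=-3: odd, total = 5*2+(-3) = 7
x=6: not odd, total = 7-1 = 6
x=11: odd, total = 6*2+11 = 23
x=-1: odd, total = 23*2+(-1) = 45
x=14: not odd, total = 45-1 = 44
x=-2: not odd, total = 44-1 = 43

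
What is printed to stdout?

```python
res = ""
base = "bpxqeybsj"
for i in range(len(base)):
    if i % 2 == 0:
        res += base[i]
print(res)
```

i=0: add 'b' → 'b'
i=1: skip
i=2: add 'x' → 'bx'
i=3: skip
i=4: add 'e' → 'bxe'
i=5: skip
i=6: add 'b' → 'bxeb'
i=7: skip
i=8: add 'j' → 'bxebj'

bxebj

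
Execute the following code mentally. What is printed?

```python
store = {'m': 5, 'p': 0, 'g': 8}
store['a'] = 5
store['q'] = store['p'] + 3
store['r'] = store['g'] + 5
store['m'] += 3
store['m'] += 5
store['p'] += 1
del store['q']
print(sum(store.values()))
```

40

store['a'] = 5 → {'m': 5, 'p': 0, 'g': 8, 'a': 5}
store['q'] = store['p']+3 = 3 → {'m': 5, 'p': 0, 'g': 8, 'a': 5, 'q': 3}
store['r'] = store['g']+5 = 13 → {'m': 5, 'p': 0, 'g': 8, 'a': 5, 'q': 3, 'r': 13}
store['m'] = 5+3 = 8 → {'m': 8, 'p': 0, 'g': 8, 'a': 5, 'q': 3, 'r': 13}
store['m'] = 8+5 = 13 → {'m': 13, 'p': 0, 'g': 8, 'a': 5, 'q': 3, 'r': 13}
store['p'] = 0+1 = 1 → {'m': 13, 'p': 1, 'g': 8, 'a': 5, 'q': 3, 'r': 13}
del 'q' → {'m': 13, 'p': 1, 'g': 8, 'a': 5, 'r': 13}
sum of values = 40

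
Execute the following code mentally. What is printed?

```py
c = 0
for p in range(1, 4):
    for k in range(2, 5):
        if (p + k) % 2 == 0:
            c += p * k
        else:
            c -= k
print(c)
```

p=1,k=2: odd sum, c = 0-2 = -2
p=1,k=3: even sum, c = (-2)+3 = 1
p=1,k=4: odd sum, c = 1-4 = -3
p=2,k=2: even sum, c = (-3)+4 = 1
p=2,k=3: odd sum, c = 1-3 = -2
p=2,k=4: even sum, c = (-2)+8 = 6
p=3,k=2: odd sum, c = 6-2 = 4
p=3,k=3: even sum, c = 4+9 = 13
p=3,k=4: odd sum, c = 13-4 = 9

9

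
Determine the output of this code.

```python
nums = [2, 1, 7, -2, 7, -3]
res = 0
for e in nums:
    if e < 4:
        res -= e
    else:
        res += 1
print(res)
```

4

e=2: <4, res = 0-2 = -2
e=1: <4, res = (-2)-1 = -3
e=7: not <4, res = (-3)+1 = -2
e=-2: <4, res = (-2)-(-2) = 0
e=7: not <4, res = 0+1 = 1
e=-3: <4, res = 1-(-3) = 4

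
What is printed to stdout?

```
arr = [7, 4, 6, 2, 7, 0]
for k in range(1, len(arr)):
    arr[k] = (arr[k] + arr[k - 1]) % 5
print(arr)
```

k=1: arr[1] = (4+7)%5 = 1 → [7, 1, 6, 2, 7, 0]
k=2: arr[2] = (6+1)%5 = 2 → [7, 1, 2, 2, 7, 0]
k=3: arr[3] = (2+2)%5 = 4 → [7, 1, 2, 4, 7, 0]
k=4: arr[4] = (7+4)%5 = 1 → [7, 1, 2, 4, 1, 0]
k=5: arr[5] = (0+1)%5 = 1 → [7, 1, 2, 4, 1, 1]

[7, 1, 2, 4, 1, 1]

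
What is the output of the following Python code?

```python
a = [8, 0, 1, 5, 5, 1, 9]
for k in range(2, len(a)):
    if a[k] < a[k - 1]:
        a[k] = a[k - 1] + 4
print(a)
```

[8, 0, 1, 5, 5, 9, 9]

k=2: 1>=0, unchanged → [8, 0, 1, 5, 5, 1, 9]
k=3: 5>=1, unchanged → [8, 0, 1, 5, 5, 1, 9]
k=4: 5>=5, unchanged → [8, 0, 1, 5, 5, 1, 9]
k=5: 1<5, a[5] = 5+4 = 9 → [8, 0, 1, 5, 5, 9, 9]
k=6: 9>=9, unchanged → [8, 0, 1, 5, 5, 9, 9]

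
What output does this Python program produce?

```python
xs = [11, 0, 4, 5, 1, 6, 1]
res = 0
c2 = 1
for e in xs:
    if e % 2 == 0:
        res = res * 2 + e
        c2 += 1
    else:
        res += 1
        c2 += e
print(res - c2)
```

5

e=11: not even, res = 0+1 = 1; c2=12
e=0: even, res = 1*2+0 = 2; c2=13
e=4: even, res = 2*2+4 = 8; c2=14
e=5: not even, res = 8+1 = 9; c2=19
e=1: not even, res = 9+1 = 10; c2=20
e=6: even, res = 10*2+6 = 26; c2=21
e=1: not even, res = 26+1 = 27; c2=22
res-c2 = 27-22 = 5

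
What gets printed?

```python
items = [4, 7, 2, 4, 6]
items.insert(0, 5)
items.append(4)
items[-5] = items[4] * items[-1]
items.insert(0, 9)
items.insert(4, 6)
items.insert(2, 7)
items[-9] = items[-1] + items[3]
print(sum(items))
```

66

insert 5 at 0 → [5, 4, 7, 2, 4, 6]
append 4 → [5, 4, 7, 2, 4, 6, 4]
items[-5] = items[4]*items[-1] = 4*4 = 16 → [5, 4, 16, 2, 4, 6, 4]
insert 9 at 0 → [9, 5, 4, 16, 2, 4, 6, 4]
insert 6 at 4 → [9, 5, 4, 16, 6, 2, 4, 6, 4]
insert 7 at 2 → [9, 5, 7, 4, 16, 6, 2, 4, 6, 4]
items[-9] = items[-1]+items[3] = 4+4 = 8 → [9, 8, 7, 4, 16, 6, 2, 4, 6, 4]
sum = 66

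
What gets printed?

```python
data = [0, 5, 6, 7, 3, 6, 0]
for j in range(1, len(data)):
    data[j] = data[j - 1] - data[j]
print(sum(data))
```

j=1: data[1] = 0-5 = -5 → [0, -5, 6, 7, 3, 6, 0]
j=2: data[2] = (-5)-6 = -11 → [0, -5, -11, 7, 3, 6, 0]
j=3: data[3] = (-11)-7 = -18 → [0, -5, -11, -18, 3, 6, 0]
j=4: data[4] = (-18)-3 = -21 → [0, -5, -11, -18, -21, 6, 0]
j=5: data[5] = (-21)-6 = -27 → [0, -5, -11, -18, -21, -27, 0]
j=6: data[6] = (-27)-0 = -27 → [0, -5, -11, -18, -21, -27, -27]
sum = -109

-109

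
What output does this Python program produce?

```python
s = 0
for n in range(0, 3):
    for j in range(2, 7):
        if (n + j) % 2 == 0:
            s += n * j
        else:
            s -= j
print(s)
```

4

n=0,j=2: even sum, s = 0+0 = 0
n=0,j=3: odd sum, s = 0-3 = -3
n=0,j=4: even sum, s = (-3)+0 = -3
n=0,j=5: odd sum, s = (-3)-5 = -8
n=0,j=6: even sum, s = (-8)+0 = -8
n=1,j=2: odd sum, s = (-8)-2 = -10
n=1,j=3: even sum, s = (-10)+3 = -7
n=1,j=4: odd sum, s = (-7)-4 = -11
n=1,j=5: even sum, s = (-11)+5 = -6
n=1,j=6: odd sum, s = (-6)-6 = -12
n=2,j=2: even sum, s = (-12)+4 = -8
n=2,j=3: odd sum, s = (-8)-3 = -11
n=2,j=4: even sum, s = (-11)+8 = -3
n=2,j=5: odd sum, s = (-3)-5 = -8
n=2,j=6: even sum, s = (-8)+12 = 4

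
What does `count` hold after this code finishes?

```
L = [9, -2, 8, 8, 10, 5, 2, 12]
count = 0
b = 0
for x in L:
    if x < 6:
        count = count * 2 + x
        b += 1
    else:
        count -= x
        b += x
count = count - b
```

x=9: not <6, count = 0-9 = -9; b=9
x=-2: <6, count = (-9)*2+(-2) = -20; b=10
x=8: not <6, count = (-20)-8 = -28; b=18
x=8: not <6, count = (-28)-8 = -36; b=26
x=10: not <6, count = (-36)-10 = -46; b=36
x=5: <6, count = (-46)*2+5 = -87; b=37
x=2: <6, count = (-87)*2+2 = -172; b=38
x=12: not <6, count = (-172)-12 = -184; b=50
count-b = (-184)-50 = -234

-234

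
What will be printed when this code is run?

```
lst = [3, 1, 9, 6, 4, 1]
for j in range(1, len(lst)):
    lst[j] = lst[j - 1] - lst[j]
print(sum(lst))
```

j=1: lst[1] = 3-1 = 2 → [3, 2, 9, 6, 4, 1]
j=2: lst[2] = 2-9 = -7 → [3, 2, -7, 6, 4, 1]
j=3: lst[3] = (-7)-6 = -13 → [3, 2, -7, -13, 4, 1]
j=4: lst[4] = (-13)-4 = -17 → [3, 2, -7, -13, -17, 1]
j=5: lst[5] = (-17)-1 = -18 → [3, 2, -7, -13, -17, -18]
sum = -50

-50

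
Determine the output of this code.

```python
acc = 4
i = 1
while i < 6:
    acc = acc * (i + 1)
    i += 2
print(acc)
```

192

i=1: acc = 4*2 = 8
i=3: acc = 8*4 = 32
i=5: acc = 32*6 = 192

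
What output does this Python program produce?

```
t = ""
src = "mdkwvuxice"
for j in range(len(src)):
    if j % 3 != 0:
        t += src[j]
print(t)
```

dkvuic

j=0: skip
j=1: add 'd' → 'd'
j=2: add 'k' → 'dk'
j=3: skip
j=4: add 'v' → 'dkv'
j=5: add 'u' → 'dkvu'
j=6: skip
j=7: add 'i' → 'dkvui'
j=8: add 'c' → 'dkvuic'
j=9: skip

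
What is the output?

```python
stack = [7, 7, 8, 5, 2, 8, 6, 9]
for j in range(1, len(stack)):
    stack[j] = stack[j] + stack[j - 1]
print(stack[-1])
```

52

j=1: stack[1] = 7+7 = 14 → [7, 14, 8, 5, 2, 8, 6, 9]
j=2: stack[2] = 8+14 = 22 → [7, 14, 22, 5, 2, 8, 6, 9]
j=3: stack[3] = 5+22 = 27 → [7, 14, 22, 27, 2, 8, 6, 9]
j=4: stack[4] = 2+27 = 29 → [7, 14, 22, 27, 29, 8, 6, 9]
j=5: stack[5] = 8+29 = 37 → [7, 14, 22, 27, 29, 37, 6, 9]
j=6: stack[6] = 6+37 = 43 → [7, 14, 22, 27, 29, 37, 43, 9]
j=7: stack[7] = 9+43 = 52 → [7, 14, 22, 27, 29, 37, 43, 52]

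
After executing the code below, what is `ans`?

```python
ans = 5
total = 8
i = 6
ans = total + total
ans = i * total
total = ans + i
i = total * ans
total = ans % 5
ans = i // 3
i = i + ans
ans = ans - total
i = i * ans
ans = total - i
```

ans = 8+8 = 16
ans = 6*8 = 48
total = 48+6 = 54
i = 54*48 = 2592
total = 48%5 = 3
ans = 2592//3 = 864
i = 2592+864 = 3456
ans = 864-3 = 861
i = 3456*861 = 2975616
ans = 3-2975616 = -2975613

-2975613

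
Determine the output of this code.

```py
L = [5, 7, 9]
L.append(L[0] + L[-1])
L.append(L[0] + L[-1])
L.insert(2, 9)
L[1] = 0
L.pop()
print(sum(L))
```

append L[0]+L[-1] = 5+9 = 14 → [5, 7, 9, 14]
append L[0]+L[-1] = 5+14 = 19 → [5, 7, 9, 14, 19]
insert 9 at 2 → [5, 7, 9, 9, 14, 19]
L[1] = 0 → [5, 0, 9, 9, 14, 19]
pop() removes 19 → [5, 0, 9, 9, 14]
sum = 37

37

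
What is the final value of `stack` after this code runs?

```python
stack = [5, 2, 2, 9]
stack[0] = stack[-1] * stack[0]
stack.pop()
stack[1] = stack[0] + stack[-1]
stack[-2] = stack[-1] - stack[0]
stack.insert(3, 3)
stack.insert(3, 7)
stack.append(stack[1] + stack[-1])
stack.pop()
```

[45, -43, 2, 7, 3]

stack[0] = stack[-1]*stack[0] = 9*5 = 45 → [45, 2, 2, 9]
pop() removes 9 → [45, 2, 2]
stack[1] = stack[0]+stack[-1] = 45+2 = 47 → [45, 47, 2]
stack[-2] = stack[-1]-stack[0] = 2-45 = -43 → [45, -43, 2]
insert 3 at 3 → [45, -43, 2, 3]
insert 7 at 3 → [45, -43, 2, 7, 3]
append stack[1]+stack[-1] = (-43)+3 = -40 → [45, -43, 2, 7, 3, -40]
pop() removes -40 → [45, -43, 2, 7, 3]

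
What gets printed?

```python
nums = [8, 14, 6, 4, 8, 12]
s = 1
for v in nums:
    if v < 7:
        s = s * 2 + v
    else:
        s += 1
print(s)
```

v=8: not <7, s = 1+1 = 2
v=14: not <7, s = 2+1 = 3
v=6: <7, s = 3*2+6 = 12
v=4: <7, s = 12*2+4 = 28
v=8: not <7, s = 28+1 = 29
v=12: not <7, s = 29+1 = 30

30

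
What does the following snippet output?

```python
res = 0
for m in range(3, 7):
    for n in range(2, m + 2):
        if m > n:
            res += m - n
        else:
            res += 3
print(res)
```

m=3,n=2: 3>2, res = 0+1 = 1
m=3,n=3: not 3>3, res = 1+3 = 4
m=3,n=4: not 3>4, res = 4+3 = 7
m=4,n=2: 4>2, res = 7+2 = 9
m=4,n=3: 4>3, res = 9+1 = 10
m=4,n=4: not 4>4, res = 10+3 = 13
m=4,n=5: not 4>5, res = 13+3 = 16
m=5,n=2: 5>2, res = 16+3 = 19
m=5,n=3: 5>3, res = 19+2 = 21
m=5,n=4: 5>4, res = 21+1 = 22
m=5,n=5: not 5>5, res = 22+3 = 25
m=5,n=6: not 5>6, res = 25+3 = 28
m=6,n=2: 6>2, res = 28+4 = 32
m=6,n=3: 6>3, res = 32+3 = 35
m=6,n=4: 6>4, res = 35+2 = 37
m=6,n=5: 6>5, res = 37+1 = 38
m=6,n=6: not 6>6, res = 38+3 = 41
m=6,n=7: not 6>7, res = 41+3 = 44

44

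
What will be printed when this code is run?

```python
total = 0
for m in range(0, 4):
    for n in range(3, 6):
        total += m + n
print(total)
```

66

m=0,n=3: total = 0+3 = 3
m=0,n=4: total = 3+4 = 7
m=0,n=5: total = 7+5 = 12
m=1,n=3: total = 12+4 = 16
m=1,n=4: total = 16+5 = 21
m=1,n=5: total = 21+6 = 27
m=2,n=3: total = 27+5 = 32
m=2,n=4: total = 32+6 = 38
m=2,n=5: total = 38+7 = 45
m=3,n=3: total = 45+6 = 51
m=3,n=4: total = 51+7 = 58
m=3,n=5: total = 58+8 = 66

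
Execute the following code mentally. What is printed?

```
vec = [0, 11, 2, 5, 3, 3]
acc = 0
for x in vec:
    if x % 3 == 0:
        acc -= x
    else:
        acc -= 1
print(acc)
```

x=0: %3==0, acc = 0-0 = 0
x=11: not %3==0, acc = 0-1 = -1
x=2: not %3==0, acc = (-1)-1 = -2
x=5: not %3==0, acc = (-2)-1 = -3
x=3: %3==0, acc = (-3)-3 = -6
x=3: %3==0, acc = (-6)-3 = -9

-9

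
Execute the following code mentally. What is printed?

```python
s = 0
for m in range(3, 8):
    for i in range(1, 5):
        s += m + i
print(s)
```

150

m=3,i=1: s = 0+4 = 4
m=3,i=2: s = 4+5 = 9
m=3,i=3: s = 9+6 = 15
m=3,i=4: s = 15+7 = 22
m=4,i=1: s = 22+5 = 27
m=4,i=2: s = 27+6 = 33
m=4,i=3: s = 33+7 = 40
m=4,i=4: s = 40+8 = 48
m=5,i=1: s = 48+6 = 54
m=5,i=2: s = 54+7 = 61
m=5,i=3: s = 61+8 = 69
m=5,i=4: s = 69+9 = 78
m=6,i=1: s = 78+7 = 85
m=6,i=2: s = 85+8 = 93
m=6,i=3: s = 93+9 = 102
m=6,i=4: s = 102+10 = 112
m=7,i=1: s = 112+8 = 120
m=7,i=2: s = 120+9 = 129
m=7,i=3: s = 129+10 = 139
m=7,i=4: s = 139+11 = 150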